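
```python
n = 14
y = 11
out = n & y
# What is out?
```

Trace:
`n = 14` → n = 14
`y = 11` → y = 11
`out = n & y` → out = 10
So out = 10

Answer: 10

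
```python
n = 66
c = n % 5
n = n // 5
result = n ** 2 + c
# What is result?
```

Trace:
`n = 66` → n = 66
`c = n % 5` → c = 1
`n = n // 5` → n = 13
`result = n ** 2 + c` → result = 170
So result = 170

Answer: 170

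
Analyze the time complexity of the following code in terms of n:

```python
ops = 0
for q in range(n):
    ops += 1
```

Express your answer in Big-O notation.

Each loop level contributes: n. Multiplying the contributions gives O(n).

Answer: O(n)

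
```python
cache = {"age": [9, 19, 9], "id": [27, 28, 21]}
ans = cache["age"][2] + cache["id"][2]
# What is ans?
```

Trace:
`cache = {"age": [9, 19, 9], "id": [27, 28, 21]}` → cache = {'age': [9, 19, 9], 'id': [27, 28, 21]}
`ans = cache["age"][2] + cache["id"][2]` → ans = 30
So ans = 30

Answer: 30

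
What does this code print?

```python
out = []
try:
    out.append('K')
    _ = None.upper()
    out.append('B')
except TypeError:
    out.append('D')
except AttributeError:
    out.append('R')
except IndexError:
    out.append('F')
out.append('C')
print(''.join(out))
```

Execution trace: 'K' (try body) → 'R' (except AttributeError) → 'C' (after the try/except). Output: KRC

Answer: KRC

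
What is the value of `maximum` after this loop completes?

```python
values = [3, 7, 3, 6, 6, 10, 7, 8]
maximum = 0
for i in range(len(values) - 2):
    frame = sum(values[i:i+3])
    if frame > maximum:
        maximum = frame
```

Max sum of 3-element window in [3, 7, 3, 6, 6, 10, 7, 8]
`maximum` takes the values: 0 → 13 → 16 → 22 → 23 → 25

Answer: 25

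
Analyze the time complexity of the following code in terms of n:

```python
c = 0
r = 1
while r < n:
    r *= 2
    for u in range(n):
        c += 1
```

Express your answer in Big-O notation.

Each loop level contributes: log n × n. Multiplying the contributions gives O(n log n).

Answer: O(n log n)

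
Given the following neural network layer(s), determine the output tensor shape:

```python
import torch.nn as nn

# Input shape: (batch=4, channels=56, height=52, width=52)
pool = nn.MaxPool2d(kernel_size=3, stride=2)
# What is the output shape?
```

Input: (4, 56, 52, 52) -> Output: (4, 56, 25, 25)

Answer: (4, 56, 25, 25)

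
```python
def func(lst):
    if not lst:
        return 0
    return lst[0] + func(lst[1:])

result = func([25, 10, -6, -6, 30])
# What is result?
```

25 + 10 + (-6) + (-6) + 30 + 0 = 53

Answer: 53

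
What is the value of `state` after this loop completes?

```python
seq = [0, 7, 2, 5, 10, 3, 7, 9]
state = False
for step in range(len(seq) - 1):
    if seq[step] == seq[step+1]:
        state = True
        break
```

Check consecutive duplicates in [0, 7, 2, 5, 10, 3, 7, 9]
`state` takes the values: False

Answer: False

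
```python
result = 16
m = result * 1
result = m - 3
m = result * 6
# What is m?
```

Trace:
`result = 16` → result = 16
`m = result * 1` → m = 16
`result = m - 3` → result = 13
`m = result * 6` → m = 78
So m = 78

Answer: 78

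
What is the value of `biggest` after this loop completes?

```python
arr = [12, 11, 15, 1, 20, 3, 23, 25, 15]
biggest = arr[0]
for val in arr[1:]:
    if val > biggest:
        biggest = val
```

Maximum of [12, 11, 15, 1, 20, 3, 23, 25, 15]
`biggest` takes the values: 12 → 15 → 20 → 23 → 25

Answer: 25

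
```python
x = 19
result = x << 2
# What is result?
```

Trace:
`x = 19` → x = 19
`result = x << 2` → result = 76
So result = 76

Answer: 76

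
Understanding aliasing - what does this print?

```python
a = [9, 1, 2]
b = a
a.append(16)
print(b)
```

Key concept: basic list aliasing.
Step by step:
`a = [9, 1, 2]` → a = [9, 1, 2]
`b = a` → b = [9, 1, 2] (same object as a)
`a.append(16)` → a = [9, 1, 2, 16] (same object as b); b = [9, 1, 2, 16] (same object as a)
`print(b)` → prints [9, 1, 2, 16]

Answer: [9, 1, 2, 16]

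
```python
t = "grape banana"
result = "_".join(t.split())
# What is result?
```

Trace:
`t = "grape banana"` → t = 'grape banana'
`result = "_".join(t.split())` → result = 'grape_banana'
So result = 'grape_banana'

Answer: 'grape_banana'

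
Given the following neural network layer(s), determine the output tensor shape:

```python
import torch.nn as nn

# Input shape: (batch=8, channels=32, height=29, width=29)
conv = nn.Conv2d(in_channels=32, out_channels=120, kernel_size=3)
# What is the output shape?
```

Input: (8, 32, 29, 29) -> Output: (8, 120, 27, 27)

Answer: (8, 120, 27, 27)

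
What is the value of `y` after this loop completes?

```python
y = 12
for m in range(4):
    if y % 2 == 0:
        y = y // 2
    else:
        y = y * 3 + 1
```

Collatz-style transformation from 12
`y` takes the values: 12 → 6 → 3 → 10 → 5

Answer: 5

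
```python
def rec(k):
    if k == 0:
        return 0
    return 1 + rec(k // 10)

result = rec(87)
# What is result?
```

Count of digits of 87: 2

Answer: 2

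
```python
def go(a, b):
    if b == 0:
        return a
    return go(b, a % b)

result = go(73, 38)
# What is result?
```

go(73, 38) -> go(38, 35) -> go(35, 3) -> go(3, 2) -> go(2, 1) -> go(1, 0) -> 1

Answer: 1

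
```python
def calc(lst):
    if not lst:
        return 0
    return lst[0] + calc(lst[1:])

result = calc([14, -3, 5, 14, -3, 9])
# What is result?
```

14 + (-3) + 5 + 14 + (-3) + 9 + 0 = 36

Answer: 36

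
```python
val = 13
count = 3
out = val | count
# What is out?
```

Trace:
`val = 13` → val = 13
`count = 3` → count = 3
`out = val | count` → out = 15
So out = 15

Answer: 15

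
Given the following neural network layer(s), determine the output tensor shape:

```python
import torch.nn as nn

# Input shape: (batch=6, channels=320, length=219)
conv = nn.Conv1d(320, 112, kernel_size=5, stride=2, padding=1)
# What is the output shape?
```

Input: (6, 320, 219) -> Output: (6, 112, 109)

Answer: (6, 112, 109)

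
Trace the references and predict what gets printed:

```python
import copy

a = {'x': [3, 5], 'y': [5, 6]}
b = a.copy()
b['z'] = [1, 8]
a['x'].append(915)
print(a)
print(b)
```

Key concept: shallow copy of dict with mutable values.
Step by step:
`a = {'x': [3, 5], 'y': [5, 6]}` → a = {'x': [3, 5], 'y': [5, 6]}
`b = a.copy()` → b = {'x': [3, 5], 'y': [5, 6]}
`b['z'] = [1, 8]` → b = {'x': [3, 5], 'y': [5, 6], 'z': [1, 8]}
`a['x'].append(915)` → a = {'x': [3, 5, 915], 'y': [5, 6]}; b = {'x': [3, 5, 915], 'y': [5, 6], 'z': [1, 8]}
`print(a)` → prints {'x': [3, 5, 915], 'y': [5, 6]}
`print(b)` → prints {'x': [3, 5, 915], 'y': [5, 6], 'z': [1, 8]}

Answer:
{'x': [3, 5, 915], 'y': [5, 6]}
{'x': [3, 5, 915], 'y': [5, 6], 'z': [1, 8]}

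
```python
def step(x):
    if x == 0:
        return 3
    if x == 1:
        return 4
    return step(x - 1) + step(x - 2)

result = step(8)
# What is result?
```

Build up from base cases: step(0)=3, step(1)=4, step(2)=7, step(3)=11, step(4)=18, step(5)=29, step(6)=47, ..., step(8)=123

Answer: 123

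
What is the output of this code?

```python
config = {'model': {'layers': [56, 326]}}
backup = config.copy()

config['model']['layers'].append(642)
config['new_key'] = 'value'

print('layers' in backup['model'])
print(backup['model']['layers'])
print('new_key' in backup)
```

Key concept: shallow copy gotcha with nested dict.
Step by step:
`config = {'model': {'layers': [56, 326]}}` → config = {'model': {'layers': [56, 326]}}
`backup = config.copy()` → backup = {'model': {'layers': [56, 326]}}
`config['model']['layers'].append(642)` → config = {'model': {'layers': [56, 326, 642]}}; backup = {'model': {'layers': [56, 326, 642]}}
`config['new_key'] = 'value'` → config = {'model': {'layers': [56, 326, 642]}, 'new_key': 'value'}
`print('layers' in backup['model'])` → prints True
`print(backup['model']['layers'])` → prints [56, 326, 642]
`print('new_key' in backup)` → prints False

Answer:
True
[56, 326, 642]
False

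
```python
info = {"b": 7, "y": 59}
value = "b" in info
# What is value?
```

Trace:
`info = {"b": 7, "y": 59}` → info = {'b': 7, 'y': 59}
`value = "b" in info` → value = True
So value = True

Answer: True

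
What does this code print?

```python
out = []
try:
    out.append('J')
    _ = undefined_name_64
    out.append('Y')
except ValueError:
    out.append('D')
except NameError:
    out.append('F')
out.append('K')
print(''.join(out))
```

Execution trace: 'J' (try body) → 'F' (except NameError) → 'K' (after the try/except). Output: JFK

Answer: JFK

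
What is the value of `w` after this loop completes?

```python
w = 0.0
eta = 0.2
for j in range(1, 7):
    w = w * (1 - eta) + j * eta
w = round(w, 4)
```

Moving average with lr=0.2
`w` takes the values: 0.0 → 0.2 → 0.56 → 1.048 → 1.6384 → 2.31072 → 3.048576 → 3.0486

Answer: 3.0486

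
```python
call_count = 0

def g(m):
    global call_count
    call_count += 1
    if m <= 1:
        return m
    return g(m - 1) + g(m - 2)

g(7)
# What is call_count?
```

Calls(m) = 1 + Calls(m-1) + Calls(m-2); Calls(0)=Calls(1)=1. For m=7 this gives 41.

Answer: 41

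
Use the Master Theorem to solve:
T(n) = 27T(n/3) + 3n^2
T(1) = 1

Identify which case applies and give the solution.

a=27, b=3, f(n)=3n^2. log_3(27) = 3. Since c=2 < 3, Case 1 applies: T(n) = Θ(n^log_b(a)) = O(n^3).

Answer: O(n^3) - Case 1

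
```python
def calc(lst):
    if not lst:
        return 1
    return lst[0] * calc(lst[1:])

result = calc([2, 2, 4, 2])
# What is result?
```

Product over [2, 2, 4, 2] = 2 * 2 * 4 * 2 = 32

Answer: 32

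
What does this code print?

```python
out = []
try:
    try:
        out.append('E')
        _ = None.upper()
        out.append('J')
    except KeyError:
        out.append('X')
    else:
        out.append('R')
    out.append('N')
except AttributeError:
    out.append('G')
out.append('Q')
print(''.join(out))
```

Execution trace: 'E' (inner try body) → 'G' (except AttributeError) → 'Q' (after the try/except). Output: EGQ

Answer: EGQ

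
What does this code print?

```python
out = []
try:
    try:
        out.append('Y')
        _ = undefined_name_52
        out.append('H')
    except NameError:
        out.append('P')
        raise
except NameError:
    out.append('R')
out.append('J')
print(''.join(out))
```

Execution trace: 'Y' (inner try body) → 'P' (inner except NameError) → 'R' (outer except NameError) → 'J' (after the try/except). Output: YPRJ

Answer: YPRJ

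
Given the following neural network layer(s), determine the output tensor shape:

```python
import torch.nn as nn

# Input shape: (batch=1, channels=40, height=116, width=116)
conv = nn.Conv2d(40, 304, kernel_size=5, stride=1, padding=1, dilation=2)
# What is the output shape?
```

Input: (1, 40, 116, 116) -> Output: (1, 304, 110, 110)

Answer: (1, 304, 110, 110)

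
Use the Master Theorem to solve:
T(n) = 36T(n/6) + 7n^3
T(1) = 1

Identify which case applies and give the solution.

a=36, b=6, f(n)=7n^3. log_6(36) = 2. Since c=3 > 2 and the regularity condition holds (36(n/6)^3 = (36/6^3)n^3 with 36/6^3 < 1), Case 3 applies: T(n) = Θ(f(n)) = O(n^3).

Answer: O(n^3) - Case 3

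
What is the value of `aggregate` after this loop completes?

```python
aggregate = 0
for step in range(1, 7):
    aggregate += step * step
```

Sum of squares 1² to 6² = 91
`aggregate` takes the values: 0 → 1 → 5 → 14 → 30 → 55 → 91

Answer: 91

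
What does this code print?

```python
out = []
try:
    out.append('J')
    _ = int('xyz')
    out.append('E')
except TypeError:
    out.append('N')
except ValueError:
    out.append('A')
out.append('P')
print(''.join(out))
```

Execution trace: 'J' (try body) → 'A' (except ValueError) → 'P' (after the try/except). Output: JAP

Answer: JAP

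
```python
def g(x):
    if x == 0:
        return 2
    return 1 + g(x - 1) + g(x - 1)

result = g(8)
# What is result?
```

g(x) = 1 + 2·g(x-1), g(0)=2. Closed form: (2+1)·2^8 - 1 = 767.

Answer: 767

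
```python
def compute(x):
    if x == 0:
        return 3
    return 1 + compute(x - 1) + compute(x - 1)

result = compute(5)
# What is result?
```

compute(x) = 1 + 2·compute(x-1), compute(0)=3. Closed form: (3+1)·2^5 - 1 = 127.

Answer: 127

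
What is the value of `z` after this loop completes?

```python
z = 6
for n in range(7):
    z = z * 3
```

Multiply by 3, 7 times: 6 * 3^7 = 13122
`z` takes the values: 6 → 18 → 54 → 162 → 486 → 1458 → 4374 → 13122

Answer: 13122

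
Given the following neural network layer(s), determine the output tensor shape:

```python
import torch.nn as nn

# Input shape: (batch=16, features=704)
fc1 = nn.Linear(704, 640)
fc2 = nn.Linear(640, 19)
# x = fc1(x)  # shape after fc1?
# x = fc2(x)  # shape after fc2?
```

Input: (16, 704) -> after fc1: (16, 640) -> Output: (16, 19)

Answer: (16, 19)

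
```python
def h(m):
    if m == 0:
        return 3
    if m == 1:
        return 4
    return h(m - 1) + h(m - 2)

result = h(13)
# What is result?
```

Build up from base cases: h(0)=3, h(1)=4, h(2)=7, h(3)=11, h(4)=18, h(5)=29, h(6)=47, ..., h(13)=1364

Answer: 1364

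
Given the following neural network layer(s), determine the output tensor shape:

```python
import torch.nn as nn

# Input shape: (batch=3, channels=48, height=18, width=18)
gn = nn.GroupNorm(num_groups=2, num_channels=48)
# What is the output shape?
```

Input: (3, 48, 18, 18) -> Output: (3, 48, 18, 18)

Answer: (3, 48, 18, 18)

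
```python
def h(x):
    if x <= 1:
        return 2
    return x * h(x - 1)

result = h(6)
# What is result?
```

h(6) = 6 * 5 * 4 * 3 * 2 * 2 = 1440

Answer: 1440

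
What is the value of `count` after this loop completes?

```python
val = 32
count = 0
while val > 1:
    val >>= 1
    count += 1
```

Count right shifts until 1
`count` takes the values: 0 → 1 → 2 → 3 → 4 → 5

Answer: 5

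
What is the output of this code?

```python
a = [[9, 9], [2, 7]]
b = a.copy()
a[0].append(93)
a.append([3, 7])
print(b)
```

Key concept: shallow copy with nested lists.
Step by step:
`a = [[9, 9], [2, 7]]` → a = [[9, 9], [2, 7]]
`b = a.copy()` → b = [[9, 9], [2, 7]]
`a[0].append(93)` → a = [[9, 9, 93], [2, 7]]; b = [[9, 9, 93], [2, 7]]
`a.append([3, 7])` → a = [[9, 9, 93], [2, 7], [3, 7]]
`print(b)` → prints [[9, 9, 93], [2, 7]]

Answer: [[9, 9, 93], [2, 7]]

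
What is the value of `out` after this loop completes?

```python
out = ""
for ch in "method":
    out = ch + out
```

Reverse 'method'
`out` takes the values: "" → "m" → "em" → "tem" → "htem" → "ohtem" → "dohtem"

Answer: "dohtem"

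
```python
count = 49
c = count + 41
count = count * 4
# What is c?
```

Trace:
`count = 49` → count = 49
`c = count + 41` → c = 90
`count = count * 4` → count = 196
So c = 90

Answer: 90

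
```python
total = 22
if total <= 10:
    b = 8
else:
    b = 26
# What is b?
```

Trace:
`total = 22` → total = 22
`if total <= 10: ...` → total <= 10 is False, take else branch → b = 26
So b = 26

Answer: 26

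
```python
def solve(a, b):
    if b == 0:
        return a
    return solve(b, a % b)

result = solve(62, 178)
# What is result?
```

solve(62, 178) -> solve(178, 62) -> solve(62, 54) -> solve(54, 8) -> solve(8, 6) -> solve(6, 2) -> solve(2, 0) -> 2

Answer: 2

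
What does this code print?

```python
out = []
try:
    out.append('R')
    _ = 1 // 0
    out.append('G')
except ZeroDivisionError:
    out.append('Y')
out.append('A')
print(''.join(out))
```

Execution trace: 'R' (try body) → 'Y' (except ZeroDivisionError) → 'A' (after the try/except). Output: RYA

Answer: RYA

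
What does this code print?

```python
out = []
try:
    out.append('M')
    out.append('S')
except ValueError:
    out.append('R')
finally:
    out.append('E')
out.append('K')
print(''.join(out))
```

Execution trace: 'M' (try body) → 'S' (try body, no exception) → 'E' (finally) → 'K' (after the try/except). Output: MSEK

Answer: MSEK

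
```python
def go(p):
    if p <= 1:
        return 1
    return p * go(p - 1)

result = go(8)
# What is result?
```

go(8) = 8 * 7 * 6 * 5 * 4 * 3 * 2 * 1 = 40320

Answer: 40320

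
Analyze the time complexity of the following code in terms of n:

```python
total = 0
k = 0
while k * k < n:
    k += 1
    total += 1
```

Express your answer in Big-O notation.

Each loop level contributes: √n. Multiplying the contributions gives O(√n).

Answer: O(√n)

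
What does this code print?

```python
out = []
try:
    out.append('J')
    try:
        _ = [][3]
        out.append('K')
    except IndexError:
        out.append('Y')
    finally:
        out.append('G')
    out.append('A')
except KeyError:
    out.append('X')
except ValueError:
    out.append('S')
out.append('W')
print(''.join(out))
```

Execution trace: 'J' (try body) → 'Y' (inner except IndexError) → 'G' (inner finally) → 'A' (try body, no exception) → 'W' (after the try/except). Output: JYGAW

Answer: JYGAW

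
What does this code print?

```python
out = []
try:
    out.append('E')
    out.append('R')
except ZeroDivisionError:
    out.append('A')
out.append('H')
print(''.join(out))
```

Execution trace: 'E' (try body) → 'R' (try body, no exception) → 'H' (after the try/except). Output: ERH

Answer: ERH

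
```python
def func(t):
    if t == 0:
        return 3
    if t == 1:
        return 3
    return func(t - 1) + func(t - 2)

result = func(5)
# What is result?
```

Build up from base cases: func(0)=3, func(1)=3, func(2)=6, func(3)=9, func(4)=15, func(5)=24

Answer: 24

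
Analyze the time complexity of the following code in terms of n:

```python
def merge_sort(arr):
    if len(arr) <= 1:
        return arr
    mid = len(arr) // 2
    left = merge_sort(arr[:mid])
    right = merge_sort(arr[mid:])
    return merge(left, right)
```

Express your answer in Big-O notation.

This is Merge sort. Time complexity: O(n log n).

Answer: O(n log n)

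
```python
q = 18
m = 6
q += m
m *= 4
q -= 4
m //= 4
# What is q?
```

Trace:
`q = 18` → q = 18
`m = 6` → m = 6
`q += m` → q = 24
`m *= 4` → m = 24
`q -= 4` → q = 20
`m //= 4` → m = 6
So q = 20

Answer: 20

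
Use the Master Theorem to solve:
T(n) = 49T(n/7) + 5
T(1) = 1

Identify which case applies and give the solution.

a=49, b=7, f(n)=5. log_7(49) = 2. Since c=0 < 2, Case 1 applies: T(n) = Θ(n^log_b(a)) = O(n^2).

Answer: O(n^2) - Case 1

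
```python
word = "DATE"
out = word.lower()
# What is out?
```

Trace:
`word = "DATE"` → word = 'DATE'
`out = word.lower()` → out = 'date'
So out = 'date'

Answer: 'date'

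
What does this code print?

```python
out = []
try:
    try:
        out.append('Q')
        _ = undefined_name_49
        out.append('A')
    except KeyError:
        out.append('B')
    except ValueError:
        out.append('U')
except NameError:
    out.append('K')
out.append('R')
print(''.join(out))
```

Execution trace: 'Q' (try body) → 'K' (outer except NameError) → 'R' (after the try/except). Output: QKR

Answer: QKR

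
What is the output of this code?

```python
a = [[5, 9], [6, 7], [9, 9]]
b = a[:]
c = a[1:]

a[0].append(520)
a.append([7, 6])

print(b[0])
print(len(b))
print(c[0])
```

Key concept: slice with nested mutation.
Step by step:
`a = [[5, 9], [6, 7], [9, 9]]` → a = [[5, 9], [6, 7], [9, 9]]
`b = a[:]` → b = [[5, 9], [6, 7], [9, 9]]
`c = a[1:]` → c = [[6, 7], [9, 9]]
`a[0].append(520)` → a = [[5, 9, 520], [6, 7], [9, 9]]; b = [[5, 9, 520], [6, 7], [9, 9]]
`a.append([7, 6])` → a = [[5, 9, 520], [6, 7], [9, 9], [7, 6]]
`print(b[0])` → prints [5, 9, 520]
`print(len(b))` → prints 3
`print(c[0])` → prints [6, 7]

Answer:
[5, 9, 520]
3
[6, 7]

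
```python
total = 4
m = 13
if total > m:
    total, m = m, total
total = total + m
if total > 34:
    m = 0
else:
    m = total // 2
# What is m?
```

Trace:
`total = 4` → total = 4
`m = 13` → m = 13
`if total > m: ...` → total > m is False → no variable changes
`total = total + m` → total = 17
`if total > 34: ...` → total > 34 is False, take else branch → m = 8
So m = 8

Answer: 8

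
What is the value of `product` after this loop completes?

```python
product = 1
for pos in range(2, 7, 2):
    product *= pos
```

Product of even numbers 2 to 6
`product` takes the values: 1 → 2 → 8 → 48

Answer: 48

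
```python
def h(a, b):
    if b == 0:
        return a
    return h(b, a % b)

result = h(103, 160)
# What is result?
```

h(103, 160) -> h(160, 103) -> h(103, 57) -> h(57, 46) -> h(46, 11) -> h(11, 2) -> h(2, 1) -> h(1, 0) -> 1

Answer: 1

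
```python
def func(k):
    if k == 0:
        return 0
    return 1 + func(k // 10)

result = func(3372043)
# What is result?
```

Count of digits of 3372043: 7

Answer: 7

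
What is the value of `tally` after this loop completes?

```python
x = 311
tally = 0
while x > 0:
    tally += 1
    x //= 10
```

Count digits by repeated division by 10
`tally` takes the values: 0 → 1 → 2 → 3

Answer: 3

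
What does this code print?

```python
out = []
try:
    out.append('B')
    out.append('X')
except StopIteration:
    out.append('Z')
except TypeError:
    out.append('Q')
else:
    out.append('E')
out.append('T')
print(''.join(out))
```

Execution trace: 'B' (try body) → 'X' (try body, no exception) → 'E' (else) → 'T' (after the try/except). Output: BXET

Answer: BXET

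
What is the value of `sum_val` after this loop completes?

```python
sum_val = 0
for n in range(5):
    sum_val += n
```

Sum of 0 to 4 = 10
`sum_val` takes the values: 0 → 1 → 3 → 6 → 10

Answer: 10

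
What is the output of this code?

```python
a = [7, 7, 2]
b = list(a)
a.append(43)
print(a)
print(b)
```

Key concept: list() constructor creates copy.
Step by step:
`a = [7, 7, 2]` → a = [7, 7, 2]
`b = list(a)` → b = [7, 7, 2]
`a.append(43)` → a = [7, 7, 2, 43]
`print(a)` → prints [7, 7, 2, 43]
`print(b)` → prints [7, 7, 2]

Answer:
[7, 7, 2, 43]
[7, 7, 2]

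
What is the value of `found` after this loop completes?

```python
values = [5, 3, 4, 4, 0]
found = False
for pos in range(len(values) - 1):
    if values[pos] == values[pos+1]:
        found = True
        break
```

Check consecutive duplicates in [5, 3, 4, 4, 0]
`found` takes the values: False → True

Answer: True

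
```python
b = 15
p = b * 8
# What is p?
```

Trace:
`b = 15` → b = 15
`p = b * 8` → p = 120
So p = 120

Answer: 120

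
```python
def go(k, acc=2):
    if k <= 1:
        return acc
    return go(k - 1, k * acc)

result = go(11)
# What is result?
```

Accumulator trace (n, acc): (11, 2) -> (10, 22) -> (9, 220) -> (8, 1980) -> (7, 15840) -> (6, 110880) -> (5, 665280) -> (4, 3326400) -> (3, 13305600) -> (2, 39916800) -> (1, 79833600) -> return 79833600

Answer: 79833600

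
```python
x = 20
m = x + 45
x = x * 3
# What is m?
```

Trace:
`x = 20` → x = 20
`m = x + 45` → m = 65
`x = x * 3` → x = 60
So m = 65

Answer: 65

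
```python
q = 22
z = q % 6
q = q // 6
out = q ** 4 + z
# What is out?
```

Trace:
`q = 22` → q = 22
`z = q % 6` → z = 4
`q = q // 6` → q = 3
`out = q ** 4 + z` → out = 85
So out = 85

Answer: 85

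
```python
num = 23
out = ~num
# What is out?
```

Trace:
`num = 23` → num = 23
`out = ~num` → out = -24
So out = -24

Answer: -24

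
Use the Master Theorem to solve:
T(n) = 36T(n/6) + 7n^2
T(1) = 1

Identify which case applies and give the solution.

a=36, b=6, f(n)=7n^2. log_6(36) = 2. Since c=2 = 2, Case 2 applies: T(n) = Θ(n^log_b(a) · log n) = O(n^2 log n).

Answer: O(n^2 log n) - Case 2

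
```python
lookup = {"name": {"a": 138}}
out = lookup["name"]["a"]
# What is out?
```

Trace:
`lookup = {"name": {"a": 138}}` → lookup = {'name': {'a': 138}}
`out = lookup["name"]["a"]` → out = 138
So out = 138

Answer: 138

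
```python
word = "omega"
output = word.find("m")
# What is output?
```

Trace:
`word = "omega"` → word = 'omega'
`output = word.find("m")` → output = 1
So output = 1

Answer: 1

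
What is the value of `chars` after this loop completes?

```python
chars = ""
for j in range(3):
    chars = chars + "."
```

Repeat '.' 3 times
`chars` takes the values: "" → "." → ".." → "..."

Answer: "..."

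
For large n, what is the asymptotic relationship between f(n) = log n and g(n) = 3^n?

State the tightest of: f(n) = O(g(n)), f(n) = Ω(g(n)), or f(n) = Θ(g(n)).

log n vs 3^n: f(n) = O(g(n)) but not Ω(g(n)) — 3^n grows strictly faster than log n.

Answer: f(n) = O(g(n)) but not Ω(g(n)) — 3^n grows strictly faster than log n.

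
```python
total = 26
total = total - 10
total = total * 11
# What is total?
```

Trace:
`total = 26` → total = 26
`total = total - 10` → total = 16
`total = total * 11` → total = 176
So total = 176

Answer: 176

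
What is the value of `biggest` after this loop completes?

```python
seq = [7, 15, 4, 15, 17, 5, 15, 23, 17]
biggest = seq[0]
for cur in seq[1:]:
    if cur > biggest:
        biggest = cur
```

Maximum of [7, 15, 4, 15, 17, 5, 15, 23, 17]
`biggest` takes the values: 7 → 15 → 17 → 23

Answer: 23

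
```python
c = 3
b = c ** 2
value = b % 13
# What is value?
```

Trace:
`c = 3` → c = 3
`b = c ** 2` → b = 9
`value = b % 13` → value = 9
So value = 9

Answer: 9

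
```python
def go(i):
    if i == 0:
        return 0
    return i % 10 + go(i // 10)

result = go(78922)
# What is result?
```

Sum of digits of 78922: 2 + 2 + 9 + 8 + 7 = 28

Answer: 28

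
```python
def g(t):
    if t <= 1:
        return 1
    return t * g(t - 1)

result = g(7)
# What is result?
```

g(7) = 7 * 6 * 5 * 4 * 3 * 2 * 1 = 5040

Answer: 5040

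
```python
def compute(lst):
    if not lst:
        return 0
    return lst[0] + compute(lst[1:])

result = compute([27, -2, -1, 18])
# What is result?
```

27 + (-2) + (-1) + 18 + 0 = 42

Answer: 42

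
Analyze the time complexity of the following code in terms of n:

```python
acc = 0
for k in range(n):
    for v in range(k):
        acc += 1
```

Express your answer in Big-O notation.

Each loop level contributes: n × n. Multiplying the contributions gives O(n^2).

Answer: O(n^2)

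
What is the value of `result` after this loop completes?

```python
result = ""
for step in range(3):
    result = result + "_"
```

Repeat '_' 3 times
`result` takes the values: "" → "_" → "__" → "___"

Answer: "___"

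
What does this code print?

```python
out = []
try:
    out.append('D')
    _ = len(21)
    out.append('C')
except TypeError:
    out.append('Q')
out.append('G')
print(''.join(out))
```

Execution trace: 'D' (try body) → 'Q' (except TypeError) → 'G' (after the try/except). Output: DQG

Answer: DQG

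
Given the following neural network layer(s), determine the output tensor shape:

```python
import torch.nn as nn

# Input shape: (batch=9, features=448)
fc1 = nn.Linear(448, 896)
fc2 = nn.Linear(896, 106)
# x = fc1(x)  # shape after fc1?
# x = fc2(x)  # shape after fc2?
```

Input: (9, 448) -> after fc1: (9, 896) -> Output: (9, 106)

Answer: (9, 106)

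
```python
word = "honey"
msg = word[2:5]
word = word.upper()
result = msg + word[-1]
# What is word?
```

Trace:
`word = "honey"` → word = 'honey'
`msg = word[2:5]` → msg = 'ney'
`word = word.upper()` → word = 'HONEY'
`result = msg + word[-1]` → result = 'neyY'
So word = 'HONEY'

Answer: 'HONEY'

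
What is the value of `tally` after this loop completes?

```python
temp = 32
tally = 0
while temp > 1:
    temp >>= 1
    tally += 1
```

Count right shifts until 1
`tally` takes the values: 0 → 1 → 2 → 3 → 4 → 5

Answer: 5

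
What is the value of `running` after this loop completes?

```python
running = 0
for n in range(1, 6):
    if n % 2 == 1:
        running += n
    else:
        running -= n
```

Add odd, subtract even
`running` takes the values: 0 → 1 → -1 → 2 → -2 → 3

Answer: 3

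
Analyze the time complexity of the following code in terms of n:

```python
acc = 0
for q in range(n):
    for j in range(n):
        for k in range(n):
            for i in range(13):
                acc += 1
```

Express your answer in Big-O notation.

Each loop level contributes: n × n × n × 1. Multiplying the contributions gives O(n^3).

Answer: O(n^3)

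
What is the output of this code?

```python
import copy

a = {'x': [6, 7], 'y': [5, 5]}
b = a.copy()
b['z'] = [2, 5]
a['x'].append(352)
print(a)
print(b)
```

Key concept: shallow copy of dict with mutable values.
Step by step:
`a = {'x': [6, 7], 'y': [5, 5]}` → a = {'x': [6, 7], 'y': [5, 5]}
`b = a.copy()` → b = {'x': [6, 7], 'y': [5, 5]}
`b['z'] = [2, 5]` → b = {'x': [6, 7], 'y': [5, 5], 'z': [2, 5]}
`a['x'].append(352)` → a = {'x': [6, 7, 352], 'y': [5, 5]}; b = {'x': [6, 7, 352], 'y': [5, 5], 'z': [2, 5]}
`print(a)` → prints {'x': [6, 7, 352], 'y': [5, 5]}
`print(b)` → prints {'x': [6, 7, 352], 'y': [5, 5], 'z': [2, 5]}

Answer:
{'x': [6, 7, 352], 'y': [5, 5]}
{'x': [6, 7, 352], 'y': [5, 5], 'z': [2, 5]}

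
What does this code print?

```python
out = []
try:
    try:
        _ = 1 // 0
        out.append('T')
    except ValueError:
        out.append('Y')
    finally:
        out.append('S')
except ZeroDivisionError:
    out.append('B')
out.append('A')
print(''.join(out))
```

Execution trace: 'S' (finally) → 'B' (outer except ZeroDivisionError) → 'A' (after the try/except). Output: SBA

Answer: SBA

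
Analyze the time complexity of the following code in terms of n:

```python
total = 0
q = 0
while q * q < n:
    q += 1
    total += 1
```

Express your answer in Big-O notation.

Each loop level contributes: √n. Multiplying the contributions gives O(√n).

Answer: O(√n)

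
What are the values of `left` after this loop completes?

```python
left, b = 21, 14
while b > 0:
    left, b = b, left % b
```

GCD of 21 and 14
`left` takes the values: 21 → 14 → 7

Answer: 7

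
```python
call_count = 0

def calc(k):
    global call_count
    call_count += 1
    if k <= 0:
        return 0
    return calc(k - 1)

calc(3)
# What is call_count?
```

Linear recursion stepping by 1: 4 calls from k=3 down to ≤0.

Answer: 4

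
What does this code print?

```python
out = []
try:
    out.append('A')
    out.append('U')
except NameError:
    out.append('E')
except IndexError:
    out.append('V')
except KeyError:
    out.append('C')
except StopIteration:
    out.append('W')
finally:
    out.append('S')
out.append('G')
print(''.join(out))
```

Execution trace: 'A' (try body) → 'U' (try body, no exception) → 'S' (finally) → 'G' (after the try/except). Output: AUSG

Answer: AUSG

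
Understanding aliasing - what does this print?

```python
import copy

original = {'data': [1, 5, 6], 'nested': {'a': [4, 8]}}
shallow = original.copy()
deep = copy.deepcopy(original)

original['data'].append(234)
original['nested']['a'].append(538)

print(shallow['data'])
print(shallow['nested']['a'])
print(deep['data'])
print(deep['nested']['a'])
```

Key concept: comparing shallow vs deep copy.
Step by step:
`original = {'data': [1, 5, 6], 'nested': {'a': [4, 8]}}` → original = {'data': [1, 5, 6], 'nested': {'a': [4, 8]}}
`shallow = original.copy()` → shallow = {'data': [1, 5, 6], 'nested': {'a': [4, 8]}}
`deep = copy.deepcopy(original)` → deep = {'data': [1, 5, 6], 'nested': {'a': [4, 8]}}
`original['data'].append(234)` → original = {'data': [1, 5, 6, 234], 'nested': {'a': [4, 8]}}; shallow = {'data': [1, 5, 6, 234], 'nested': {'a': [4, 8]}}
`original['nested']['a'].append(538)` → original = {'data': [1, 5, 6, 234], 'nested': {'a': [4, 8, 538]}}; shallow = {'data': [1, 5, 6, 234], 'nested': {'a': [4, 8, 538]}}
`print(shallow['data'])` → prints [1, 5, 6, 234]
`print(shallow['nested']['a'])` → prints [4, 8, 538]
`print(deep['data'])` → prints [1, 5, 6]
`print(deep['nested']['a'])` → prints [4, 8]

Answer:
[1, 5, 6, 234]
[4, 8, 538]
[1, 5, 6]
[4, 8]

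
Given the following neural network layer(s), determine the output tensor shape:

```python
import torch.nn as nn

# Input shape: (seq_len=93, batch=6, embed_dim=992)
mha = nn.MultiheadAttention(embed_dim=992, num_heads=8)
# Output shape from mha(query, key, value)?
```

Input: (93, 6, 992) -> Output: (93, 6, 992)

Answer: (93, 6, 992)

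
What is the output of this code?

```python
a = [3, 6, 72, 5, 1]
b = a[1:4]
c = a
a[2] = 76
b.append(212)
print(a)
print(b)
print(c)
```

Key concept: slice vs alias.
Step by step:
`a = [3, 6, 72, 5, 1]` → a = [3, 6, 72, 5, 1]
`b = a[1:4]` → b = [6, 72, 5]
`c = a` → c = [3, 6, 72, 5, 1] (same object as a)
`a[2] = 76` → a = [3, 6, 76, 5, 1] (same object as c); c = [3, 6, 76, 5, 1] (same object as a)
`b.append(212)` → b = [6, 72, 5, 212]
`print(a)` → prints [3, 6, 76, 5, 1]
`print(b)` → prints [6, 72, 5, 212]
`print(c)` → prints [3, 6, 76, 5, 1]

Answer:
[3, 6, 76, 5, 1]
[6, 72, 5, 212]
[3, 6, 76, 5, 1]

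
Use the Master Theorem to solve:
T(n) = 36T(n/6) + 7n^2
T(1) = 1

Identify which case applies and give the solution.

a=36, b=6, f(n)=7n^2. log_6(36) = 2. Since c=2 = 2, Case 2 applies: T(n) = Θ(n^log_b(a) · log n) = O(n^2 log n).

Answer: O(n^2 log n) - Case 2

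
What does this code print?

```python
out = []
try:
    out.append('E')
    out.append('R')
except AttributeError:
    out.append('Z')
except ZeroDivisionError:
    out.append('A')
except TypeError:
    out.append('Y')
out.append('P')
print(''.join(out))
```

Execution trace: 'E' (try body) → 'R' (try body, no exception) → 'P' (after the try/except). Output: ERP

Answer: ERP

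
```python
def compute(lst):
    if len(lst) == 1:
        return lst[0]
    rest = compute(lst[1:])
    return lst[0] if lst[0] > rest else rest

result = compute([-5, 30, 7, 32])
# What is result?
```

Recursive max over [-5, 30, 7, 32] = 32

Answer: 32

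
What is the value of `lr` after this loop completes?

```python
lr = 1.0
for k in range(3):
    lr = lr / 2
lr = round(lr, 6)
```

Halving LR 3 times: 1 / 2^3
`lr` takes the values: 1.0 → 0.5 → 0.25 → 0.125

Answer: 0.125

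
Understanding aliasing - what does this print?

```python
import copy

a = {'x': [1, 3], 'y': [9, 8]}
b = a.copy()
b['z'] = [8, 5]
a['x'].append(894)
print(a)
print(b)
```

Key concept: shallow copy of dict with mutable values.
Step by step:
`a = {'x': [1, 3], 'y': [9, 8]}` → a = {'x': [1, 3], 'y': [9, 8]}
`b = a.copy()` → b = {'x': [1, 3], 'y': [9, 8]}
`b['z'] = [8, 5]` → b = {'x': [1, 3], 'y': [9, 8], 'z': [8, 5]}
`a['x'].append(894)` → a = {'x': [1, 3, 894], 'y': [9, 8]}; b = {'x': [1, 3, 894], 'y': [9, 8], 'z': [8, 5]}
`print(a)` → prints {'x': [1, 3, 894], 'y': [9, 8]}
`print(b)` → prints {'x': [1, 3, 894], 'y': [9, 8], 'z': [8, 5]}

Answer:
{'x': [1, 3, 894], 'y': [9, 8]}
{'x': [1, 3, 894], 'y': [9, 8], 'z': [8, 5]}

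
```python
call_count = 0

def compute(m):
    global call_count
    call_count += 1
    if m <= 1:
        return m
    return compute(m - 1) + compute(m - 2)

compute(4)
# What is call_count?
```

Calls(m) = 1 + Calls(m-1) + Calls(m-2); Calls(0)=Calls(1)=1. For m=4 this gives 9.

Answer: 9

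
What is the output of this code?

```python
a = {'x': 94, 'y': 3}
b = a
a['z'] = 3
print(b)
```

Key concept: dict aliasing.
Step by step:
`a = {'x': 94, 'y': 3}` → a = {'x': 94, 'y': 3}
`b = a` → b = {'x': 94, 'y': 3} (same object as a)
`a['z'] = 3` → a = {'x': 94, 'y': 3, 'z': 3} (same object as b); b = {'x': 94, 'y': 3, 'z': 3} (same object as a)
`print(b)` → prints {'x': 94, 'y': 3, 'z': 3}

Answer: {'x': 94, 'y': 3, 'z': 3}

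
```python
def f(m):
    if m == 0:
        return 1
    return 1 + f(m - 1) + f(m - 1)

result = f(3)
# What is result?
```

f(m) = 1 + 2·f(m-1), f(0)=1. Closed form: (1+1)·2^3 - 1 = 15.

Answer: 15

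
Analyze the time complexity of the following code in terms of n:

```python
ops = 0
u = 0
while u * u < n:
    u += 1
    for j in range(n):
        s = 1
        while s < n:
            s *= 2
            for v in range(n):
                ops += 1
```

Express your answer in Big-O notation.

Each loop level contributes: √n × n × log n × n. Multiplying the contributions gives O(n^2√n log n).

Answer: O(n^2√n log n)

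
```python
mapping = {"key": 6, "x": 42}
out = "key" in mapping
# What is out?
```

Trace:
`mapping = {"key": 6, "x": 42}` → mapping = {'key': 6, 'x': 42}
`out = "key" in mapping` → out = True
So out = True

Answer: True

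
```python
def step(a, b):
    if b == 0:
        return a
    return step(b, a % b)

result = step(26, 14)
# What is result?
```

step(26, 14) -> step(14, 12) -> step(12, 2) -> step(2, 0) -> 2

Answer: 2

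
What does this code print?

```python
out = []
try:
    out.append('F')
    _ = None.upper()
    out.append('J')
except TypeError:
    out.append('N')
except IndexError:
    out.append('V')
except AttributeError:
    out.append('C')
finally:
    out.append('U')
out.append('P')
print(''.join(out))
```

Execution trace: 'F' (try body) → 'C' (except AttributeError) → 'U' (finally) → 'P' (after the try/except). Output: FCUP

Answer: FCUP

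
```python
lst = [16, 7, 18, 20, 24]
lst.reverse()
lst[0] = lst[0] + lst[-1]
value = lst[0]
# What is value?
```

Trace:
`lst = [16, 7, 18, 20, 24]` → lst = [16, 7, 18, 20, 24]
`lst.reverse()` → lst = [24, 20, 18, 7, 16]
`lst[0] = lst[0] + lst[-1]` → lst = [40, 20, 18, 7, 16]
`value = lst[0]` → value = 40
So value = 40

Answer: 40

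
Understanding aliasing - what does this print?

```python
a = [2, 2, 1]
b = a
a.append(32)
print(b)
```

Key concept: basic list aliasing.
Step by step:
`a = [2, 2, 1]` → a = [2, 2, 1]
`b = a` → b = [2, 2, 1] (same object as a)
`a.append(32)` → a = [2, 2, 1, 32] (same object as b); b = [2, 2, 1, 32] (same object as a)
`print(b)` → prints [2, 2, 1, 32]

Answer: [2, 2, 1, 32]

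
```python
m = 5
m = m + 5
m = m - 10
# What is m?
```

Trace:
`m = 5` → m = 5
`m = m + 5` → m = 10
`m = m - 10` → m = 0
So m = 0

Answer: 0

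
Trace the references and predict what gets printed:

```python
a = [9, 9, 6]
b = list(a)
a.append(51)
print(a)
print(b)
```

Key concept: list() constructor creates copy.
Step by step:
`a = [9, 9, 6]` → a = [9, 9, 6]
`b = list(a)` → b = [9, 9, 6]
`a.append(51)` → a = [9, 9, 6, 51]
`print(a)` → prints [9, 9, 6, 51]
`print(b)` → prints [9, 9, 6]

Answer:
[9, 9, 6, 51]
[9, 9, 6]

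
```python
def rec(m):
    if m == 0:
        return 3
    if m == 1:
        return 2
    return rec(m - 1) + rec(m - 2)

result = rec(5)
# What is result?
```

Build up from base cases: rec(0)=3, rec(1)=2, rec(2)=5, rec(3)=7, rec(4)=12, rec(5)=19

Answer: 19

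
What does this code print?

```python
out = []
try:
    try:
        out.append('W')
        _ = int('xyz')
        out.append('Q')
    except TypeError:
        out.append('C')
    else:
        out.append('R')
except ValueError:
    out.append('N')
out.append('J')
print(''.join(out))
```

Execution trace: 'W' (try body) → 'N' (outer except ValueError) → 'J' (after the try/except). Output: WNJ

Answer: WNJ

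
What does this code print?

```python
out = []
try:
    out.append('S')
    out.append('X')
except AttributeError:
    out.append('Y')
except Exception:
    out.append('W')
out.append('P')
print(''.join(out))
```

Execution trace: 'S' (try body) → 'X' (try body, no exception) → 'P' (after the try/except). Output: SXP

Answer: SXP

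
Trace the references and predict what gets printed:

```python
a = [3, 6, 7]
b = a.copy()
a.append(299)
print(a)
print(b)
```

Key concept: list.copy() creates independent copy.
Step by step:
`a = [3, 6, 7]` → a = [3, 6, 7]
`b = a.copy()` → b = [3, 6, 7]
`a.append(299)` → a = [3, 6, 7, 299]
`print(a)` → prints [3, 6, 7, 299]
`print(b)` → prints [3, 6, 7]

Answer:
[3, 6, 7, 299]
[3, 6, 7]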